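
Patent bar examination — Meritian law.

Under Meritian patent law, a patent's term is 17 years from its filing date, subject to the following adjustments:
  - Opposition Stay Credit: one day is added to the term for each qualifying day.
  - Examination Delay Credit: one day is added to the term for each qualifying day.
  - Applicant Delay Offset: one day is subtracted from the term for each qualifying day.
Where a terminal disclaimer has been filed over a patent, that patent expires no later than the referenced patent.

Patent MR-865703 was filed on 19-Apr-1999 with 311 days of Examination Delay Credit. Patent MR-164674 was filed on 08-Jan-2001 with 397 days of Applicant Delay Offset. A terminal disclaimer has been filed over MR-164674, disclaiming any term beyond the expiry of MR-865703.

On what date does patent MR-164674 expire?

December 7, 2016

Natural term of MR-164674:
  Base: filing + 17 years → 8 January 2018.
  Applicant Delay Offset: −397 days → 7 December 2016.
Expiry of referenced patent MR-865703:
  Base: filing + 17 years → 19 April 2016.
  Examination Delay Credit: +311 days → 24 February 2017.
Terminal disclaimer: MR-164674 expires on the earlier of 7 December 2016 and 24 February 2017.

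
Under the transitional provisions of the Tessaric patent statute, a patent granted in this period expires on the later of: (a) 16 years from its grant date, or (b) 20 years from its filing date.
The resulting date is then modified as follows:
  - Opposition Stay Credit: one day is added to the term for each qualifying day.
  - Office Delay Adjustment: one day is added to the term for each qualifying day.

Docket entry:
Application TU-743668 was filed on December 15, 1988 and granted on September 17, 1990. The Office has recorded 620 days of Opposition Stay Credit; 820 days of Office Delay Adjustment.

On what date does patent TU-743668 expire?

November 24, 2012

(a) grant + 16 years → 17 September 2006.
(b) filing + 20 years → 15 December 2008.
Later of the two: 15 December 2008.
Opposition Stay Credit: +620 days → 27 August 2010.
Office Delay Adjustment: +820 days → 24 November 2012.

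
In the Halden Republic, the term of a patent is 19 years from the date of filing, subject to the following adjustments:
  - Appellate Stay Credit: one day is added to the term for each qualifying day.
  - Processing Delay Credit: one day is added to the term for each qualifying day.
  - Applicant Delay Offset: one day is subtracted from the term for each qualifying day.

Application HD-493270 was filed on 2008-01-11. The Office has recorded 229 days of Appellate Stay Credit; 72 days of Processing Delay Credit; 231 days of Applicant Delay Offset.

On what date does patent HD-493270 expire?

2027-03-22

Base term: filing date + 19 years → 11 January 2027.
Appellate Stay Credit: +229 days → 28 August 2027.
Processing Delay Credit: +72 days → 8 November 2027.
Applicant Delay Offset: −231 days → 22 March 2027.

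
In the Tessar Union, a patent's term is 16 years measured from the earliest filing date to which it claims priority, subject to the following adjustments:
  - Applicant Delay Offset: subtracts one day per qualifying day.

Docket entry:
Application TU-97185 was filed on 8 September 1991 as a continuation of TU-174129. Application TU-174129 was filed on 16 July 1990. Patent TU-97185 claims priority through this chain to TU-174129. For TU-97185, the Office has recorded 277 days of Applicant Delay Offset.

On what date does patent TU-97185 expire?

Earliest priority filing: 16 July 1990.
Base term: 16 July 1990 + 16 years → 16 July 2006.
Applicant Delay Offset: −277 days → 12 October 2005.

2005-10-12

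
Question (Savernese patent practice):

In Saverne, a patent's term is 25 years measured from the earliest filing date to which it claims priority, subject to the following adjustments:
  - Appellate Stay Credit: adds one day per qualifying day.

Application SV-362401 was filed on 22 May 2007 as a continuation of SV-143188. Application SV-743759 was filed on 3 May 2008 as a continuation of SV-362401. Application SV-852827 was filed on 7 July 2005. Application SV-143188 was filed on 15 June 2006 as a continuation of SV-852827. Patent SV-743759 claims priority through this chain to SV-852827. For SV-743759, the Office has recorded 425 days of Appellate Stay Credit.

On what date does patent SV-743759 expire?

September 5, 2031

Earliest priority filing: 7 July 2005.
Base term: 7 July 2005 + 25 years → 7 July 2030.
Appellate Stay Credit: +425 days → 5 September 2031.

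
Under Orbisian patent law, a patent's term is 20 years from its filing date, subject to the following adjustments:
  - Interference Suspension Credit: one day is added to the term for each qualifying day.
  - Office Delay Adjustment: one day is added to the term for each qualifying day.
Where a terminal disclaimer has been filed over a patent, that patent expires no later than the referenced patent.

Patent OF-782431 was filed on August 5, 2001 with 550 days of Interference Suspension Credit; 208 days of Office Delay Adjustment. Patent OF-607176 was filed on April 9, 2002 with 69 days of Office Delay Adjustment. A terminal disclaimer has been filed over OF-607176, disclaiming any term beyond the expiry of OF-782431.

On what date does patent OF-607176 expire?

Natural term of OF-607176:
  Base: filing + 20 years → 9 April 2022.
  Office Delay Adjustment: +69 days → 17 June 2022.
Expiry of referenced patent OF-782431:
  Base: filing + 20 years → 5 August 2021.
  Interference Suspension Credit: +550 days → 6 February 2023.
  Office Delay Adjustment: +208 days → 2 September 2023.
Terminal disclaimer: OF-607176 expires on the earlier of 17 June 2022 and 2 September 2023.

June 17, 2022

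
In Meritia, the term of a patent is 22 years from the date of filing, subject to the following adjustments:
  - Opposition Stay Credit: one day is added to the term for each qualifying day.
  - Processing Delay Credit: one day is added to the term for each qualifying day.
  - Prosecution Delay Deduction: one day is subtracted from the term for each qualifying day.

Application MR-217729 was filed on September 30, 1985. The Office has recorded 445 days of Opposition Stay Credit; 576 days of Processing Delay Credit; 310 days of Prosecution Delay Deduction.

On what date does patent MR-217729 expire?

Base term: filing date + 22 years → 30 September 2007.
Opposition Stay Credit: +445 days → 18 December 2008.
Processing Delay Credit: +576 days → 17 July 2010.
Prosecution Delay Deduction: −310 days → 10 September 2009.

September 10, 2009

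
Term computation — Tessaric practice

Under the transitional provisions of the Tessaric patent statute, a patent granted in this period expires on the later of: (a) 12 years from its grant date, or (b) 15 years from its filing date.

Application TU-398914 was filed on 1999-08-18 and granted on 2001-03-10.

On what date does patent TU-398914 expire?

(a) grant + 12 years → 10 March 2013.
(b) filing + 15 years → 18 August 2014.
Later of the two: 18 August 2014.

2014-08-18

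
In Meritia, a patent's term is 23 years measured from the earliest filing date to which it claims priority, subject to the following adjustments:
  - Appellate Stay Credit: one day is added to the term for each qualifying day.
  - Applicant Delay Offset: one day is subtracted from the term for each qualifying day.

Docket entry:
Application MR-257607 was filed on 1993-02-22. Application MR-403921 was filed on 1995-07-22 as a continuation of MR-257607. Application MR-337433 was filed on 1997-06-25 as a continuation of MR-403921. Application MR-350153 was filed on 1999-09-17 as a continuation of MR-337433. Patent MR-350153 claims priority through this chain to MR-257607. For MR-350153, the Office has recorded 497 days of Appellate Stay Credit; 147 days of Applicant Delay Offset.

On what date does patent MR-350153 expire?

February 6, 2017

Earliest priority filing: 22 February 1993.
Base term: 22 February 1993 + 23 years → 22 February 2016.
Appellate Stay Credit: +497 days → 3 July 2017.
Applicant Delay Offset: −147 days → 6 February 2017.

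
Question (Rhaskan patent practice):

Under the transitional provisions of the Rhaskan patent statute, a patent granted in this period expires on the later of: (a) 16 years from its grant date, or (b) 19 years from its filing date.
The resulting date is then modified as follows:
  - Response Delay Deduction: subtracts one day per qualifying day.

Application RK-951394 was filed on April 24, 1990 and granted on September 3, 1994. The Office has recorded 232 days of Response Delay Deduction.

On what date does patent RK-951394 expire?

January 14, 2010

(a) grant + 16 years → 3 September 2010.
(b) filing + 19 years → 24 April 2009.
Later of the two: 3 September 2010.
Response Delay Deduction: −232 days → 14 January 2010.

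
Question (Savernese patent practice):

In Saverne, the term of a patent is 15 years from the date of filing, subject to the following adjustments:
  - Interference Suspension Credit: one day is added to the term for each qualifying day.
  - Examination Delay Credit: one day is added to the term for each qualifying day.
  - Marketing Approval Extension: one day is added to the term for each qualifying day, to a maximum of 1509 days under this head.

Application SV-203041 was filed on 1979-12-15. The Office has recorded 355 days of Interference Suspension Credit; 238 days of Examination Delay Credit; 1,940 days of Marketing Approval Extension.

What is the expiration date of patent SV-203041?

2000-09-16

Base term: filing date + 15 years → 15 December 1994.
Interference Suspension Credit: +355 days → 5 December 1995.
Examination Delay Credit: +238 days → 30 July 1996.
Marketing Approval Extension: 1940 days claimed exceeds the 1509-day cap, so +1509 days → 16 September 2000.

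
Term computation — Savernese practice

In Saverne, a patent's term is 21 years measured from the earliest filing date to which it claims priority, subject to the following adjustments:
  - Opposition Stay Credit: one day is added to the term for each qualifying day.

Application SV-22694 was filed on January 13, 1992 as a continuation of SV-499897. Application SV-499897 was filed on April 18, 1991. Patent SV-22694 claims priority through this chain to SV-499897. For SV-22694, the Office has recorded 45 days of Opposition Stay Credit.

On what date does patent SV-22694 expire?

June 2, 2012

Earliest priority filing: 18 April 1991.
Base term: 18 April 1991 + 21 years → 18 April 2012.
Opposition Stay Credit: +45 days → 2 June 2012.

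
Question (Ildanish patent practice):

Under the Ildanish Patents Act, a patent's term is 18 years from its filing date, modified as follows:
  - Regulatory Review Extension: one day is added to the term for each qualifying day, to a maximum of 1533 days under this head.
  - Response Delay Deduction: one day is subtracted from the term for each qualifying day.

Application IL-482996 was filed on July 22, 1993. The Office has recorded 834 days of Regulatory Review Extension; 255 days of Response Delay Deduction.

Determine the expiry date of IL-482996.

Base term: filing date + 18 years → 22 July 2011.
Regulatory Review Extension: 834 days (within the 1533-day cap) → +834 days → 2 November 2013.
Response Delay Deduction: −255 days → 20 February 2013.

2013-02-20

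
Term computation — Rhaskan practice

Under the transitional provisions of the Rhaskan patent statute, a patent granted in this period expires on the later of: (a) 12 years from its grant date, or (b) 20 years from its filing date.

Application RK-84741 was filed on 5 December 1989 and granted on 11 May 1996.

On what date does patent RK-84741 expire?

(a) grant + 12 years → 11 May 2008.
(b) filing + 20 years → 5 December 2009.
Later of the two: 5 December 2009.

December 5, 2009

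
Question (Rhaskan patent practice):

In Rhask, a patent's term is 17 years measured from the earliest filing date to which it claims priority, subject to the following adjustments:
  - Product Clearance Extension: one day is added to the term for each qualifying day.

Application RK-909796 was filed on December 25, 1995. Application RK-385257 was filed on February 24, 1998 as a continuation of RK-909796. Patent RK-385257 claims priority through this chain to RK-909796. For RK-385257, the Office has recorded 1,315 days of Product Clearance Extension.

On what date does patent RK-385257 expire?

2016-08-01

Earliest priority filing: 25 December 1995.
Base term: 25 December 1995 + 17 years → 25 December 2012.
Product Clearance Extension: +1315 days → 1 August 2016.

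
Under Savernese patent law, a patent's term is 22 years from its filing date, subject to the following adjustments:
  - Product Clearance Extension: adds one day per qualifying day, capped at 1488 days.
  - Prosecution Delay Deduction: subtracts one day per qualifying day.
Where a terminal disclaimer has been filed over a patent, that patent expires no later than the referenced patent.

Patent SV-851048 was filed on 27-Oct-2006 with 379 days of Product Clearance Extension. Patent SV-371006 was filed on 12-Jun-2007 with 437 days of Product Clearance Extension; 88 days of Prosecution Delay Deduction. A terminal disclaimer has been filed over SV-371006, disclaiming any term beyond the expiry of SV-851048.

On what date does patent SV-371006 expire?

Natural term of SV-371006:
  Base: filing + 22 years → 12 June 2029.
  Product Clearance Extension: 437 days (within the 1488-day cap) → +437 days → 23 August 2030.
  Prosecution Delay Deduction: −88 days → 27 May 2030.
Expiry of referenced patent SV-851048:
  Base: filing + 22 years → 27 October 2028.
  Product Clearance Extension: 379 days (within the 1488-day cap) → +379 days → 10 November 2029.
Terminal disclaimer: SV-371006 expires on the earlier of 27 May 2030 and 10 November 2029.

2029-11-10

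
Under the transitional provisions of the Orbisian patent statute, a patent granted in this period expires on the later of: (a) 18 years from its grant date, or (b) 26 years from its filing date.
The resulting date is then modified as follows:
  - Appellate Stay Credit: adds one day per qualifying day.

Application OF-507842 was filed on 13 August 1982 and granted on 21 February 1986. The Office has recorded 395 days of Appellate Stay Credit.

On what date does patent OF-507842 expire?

2009-09-12

(a) grant + 18 years → 21 February 2004.
(b) filing + 26 years → 13 August 2008.
Later of the two: 13 August 2008.
Appellate Stay Credit: +395 days → 12 September 2009.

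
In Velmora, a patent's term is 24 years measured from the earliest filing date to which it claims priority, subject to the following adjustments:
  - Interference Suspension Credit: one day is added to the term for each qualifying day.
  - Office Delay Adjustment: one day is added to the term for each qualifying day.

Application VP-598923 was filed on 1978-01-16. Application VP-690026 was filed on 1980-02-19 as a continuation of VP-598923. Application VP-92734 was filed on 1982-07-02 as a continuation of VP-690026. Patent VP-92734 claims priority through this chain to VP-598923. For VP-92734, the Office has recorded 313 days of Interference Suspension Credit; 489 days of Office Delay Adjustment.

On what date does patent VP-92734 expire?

Earliest priority filing: 16 January 1978.
Base term: 16 January 1978 + 24 years → 16 January 2002.
Interference Suspension Credit: +313 days → 25 November 2002.
Office Delay Adjustment: +489 days → 28 March 2004.

March 28, 2004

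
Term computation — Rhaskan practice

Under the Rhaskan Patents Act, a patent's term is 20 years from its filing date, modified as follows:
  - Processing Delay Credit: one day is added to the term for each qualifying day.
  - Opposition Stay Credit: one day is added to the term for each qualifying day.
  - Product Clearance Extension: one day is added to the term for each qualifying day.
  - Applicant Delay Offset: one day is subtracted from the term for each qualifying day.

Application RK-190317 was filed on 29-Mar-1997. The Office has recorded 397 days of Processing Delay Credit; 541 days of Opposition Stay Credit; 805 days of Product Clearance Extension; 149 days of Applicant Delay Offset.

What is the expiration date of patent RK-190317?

Base term: filing date + 20 years → 29 March 2017.
Processing Delay Credit: +397 days → 30 April 2018.
Opposition Stay Credit: +541 days → 23 October 2019.
Product Clearance Extension: +805 days → 5 January 2022.
Applicant Delay Offset: −149 days → 9 August 2021.

August 9, 2021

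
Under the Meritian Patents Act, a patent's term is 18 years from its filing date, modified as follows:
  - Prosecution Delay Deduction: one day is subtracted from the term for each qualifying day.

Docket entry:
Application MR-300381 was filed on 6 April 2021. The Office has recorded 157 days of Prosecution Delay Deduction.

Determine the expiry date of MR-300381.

2038-10-31

Base term: filing date + 18 years → 6 April 2039.
Prosecution Delay Deduction: −157 days → 31 October 2038.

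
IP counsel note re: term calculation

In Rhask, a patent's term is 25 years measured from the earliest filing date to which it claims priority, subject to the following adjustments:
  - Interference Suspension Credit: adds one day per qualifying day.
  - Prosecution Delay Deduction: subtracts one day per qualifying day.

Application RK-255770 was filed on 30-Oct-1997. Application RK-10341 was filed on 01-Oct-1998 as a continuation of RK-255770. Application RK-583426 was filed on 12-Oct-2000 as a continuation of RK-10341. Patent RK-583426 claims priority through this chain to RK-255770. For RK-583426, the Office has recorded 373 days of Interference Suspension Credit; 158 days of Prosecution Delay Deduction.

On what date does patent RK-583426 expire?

Earliest priority filing: 30 October 1997.
Base term: 30 October 1997 + 25 years → 30 October 2022.
Interference Suspension Credit: +373 days → 7 November 2023.
Prosecution Delay Deduction: −158 days → 2 June 2023.

June 2, 2023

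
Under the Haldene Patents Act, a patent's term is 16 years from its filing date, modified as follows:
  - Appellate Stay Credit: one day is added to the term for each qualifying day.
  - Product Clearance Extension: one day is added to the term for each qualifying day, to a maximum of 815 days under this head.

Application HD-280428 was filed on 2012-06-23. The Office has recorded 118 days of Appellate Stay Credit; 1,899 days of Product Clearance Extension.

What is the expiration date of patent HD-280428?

January 12, 2031

Base term: filing date + 16 years → 23 June 2028.
Appellate Stay Credit: +118 days → 19 October 2028.
Product Clearance Extension: 1899 days claimed exceeds the 815-day cap, so +815 days → 12 January 2031.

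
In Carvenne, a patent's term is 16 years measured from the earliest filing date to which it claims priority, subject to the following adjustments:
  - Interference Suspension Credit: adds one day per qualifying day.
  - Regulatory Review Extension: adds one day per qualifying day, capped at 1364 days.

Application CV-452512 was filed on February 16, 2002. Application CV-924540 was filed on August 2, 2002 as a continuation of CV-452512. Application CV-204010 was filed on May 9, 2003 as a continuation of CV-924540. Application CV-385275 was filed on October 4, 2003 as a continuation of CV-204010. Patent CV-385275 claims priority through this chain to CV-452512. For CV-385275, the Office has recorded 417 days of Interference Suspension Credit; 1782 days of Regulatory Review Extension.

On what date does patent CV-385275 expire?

Earliest priority filing: 16 February 2002.
Base term: 16 February 2002 + 16 years → 16 February 2018.
Interference Suspension Credit: +417 days → 9 April 2019.
Regulatory Review Extension: 1782 days claimed exceeds the 1364-day cap, so +1364 days → 2 January 2023.

2023-01-02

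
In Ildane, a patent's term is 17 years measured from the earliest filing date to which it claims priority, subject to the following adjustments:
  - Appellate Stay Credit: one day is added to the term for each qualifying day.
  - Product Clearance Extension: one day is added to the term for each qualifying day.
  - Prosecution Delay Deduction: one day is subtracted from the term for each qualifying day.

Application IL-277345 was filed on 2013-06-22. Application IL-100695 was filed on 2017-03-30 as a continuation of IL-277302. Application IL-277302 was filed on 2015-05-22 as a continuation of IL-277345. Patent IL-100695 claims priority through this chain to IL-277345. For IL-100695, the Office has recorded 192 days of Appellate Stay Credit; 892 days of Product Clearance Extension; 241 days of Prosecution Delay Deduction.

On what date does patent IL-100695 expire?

Earliest priority filing: 22 June 2013.
Base term: 22 June 2013 + 17 years → 22 June 2030.
Appellate Stay Credit: +192 days → 31 December 2030.
Product Clearance Extension: +892 days → 10 June 2033.
Prosecution Delay Deduction: −241 days → 12 October 2032.

October 12, 2032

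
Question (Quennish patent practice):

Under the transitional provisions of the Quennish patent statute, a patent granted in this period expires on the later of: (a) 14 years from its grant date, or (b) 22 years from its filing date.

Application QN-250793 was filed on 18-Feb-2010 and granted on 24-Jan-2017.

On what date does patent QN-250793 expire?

(a) grant + 14 years → 24 January 2031.
(b) filing + 22 years → 18 February 2032.
Later of the two: 18 February 2032.

February 18, 2032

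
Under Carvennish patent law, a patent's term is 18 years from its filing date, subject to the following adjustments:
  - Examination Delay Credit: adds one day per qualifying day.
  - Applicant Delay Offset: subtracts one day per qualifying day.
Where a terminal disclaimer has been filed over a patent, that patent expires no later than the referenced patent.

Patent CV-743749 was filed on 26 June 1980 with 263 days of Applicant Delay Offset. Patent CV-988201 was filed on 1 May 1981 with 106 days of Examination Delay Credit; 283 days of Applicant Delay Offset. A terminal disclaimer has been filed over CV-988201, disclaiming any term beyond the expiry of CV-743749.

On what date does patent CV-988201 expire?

Natural term of CV-988201:
  Base: filing + 18 years → 1 May 1999.
  Examination Delay Credit: +106 days → 15 August 1999.
  Applicant Delay Offset: −283 days → 5 November 1998.
Expiry of referenced patent CV-743749:
  Base: filing + 18 years → 26 June 1998.
  Applicant Delay Offset: −263 days → 6 October 1997.
Terminal disclaimer: CV-988201 expires on the earlier of 5 November 1998 and 6 October 1997.

October 6, 1997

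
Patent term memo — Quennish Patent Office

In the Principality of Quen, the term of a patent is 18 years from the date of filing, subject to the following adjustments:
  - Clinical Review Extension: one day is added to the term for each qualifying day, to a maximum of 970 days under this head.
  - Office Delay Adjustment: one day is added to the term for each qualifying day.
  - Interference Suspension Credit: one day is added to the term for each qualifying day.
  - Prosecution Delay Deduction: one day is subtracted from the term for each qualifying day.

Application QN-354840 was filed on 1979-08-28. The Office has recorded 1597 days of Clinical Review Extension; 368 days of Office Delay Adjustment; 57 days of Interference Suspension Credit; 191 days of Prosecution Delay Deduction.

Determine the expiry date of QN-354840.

Base term: filing date + 18 years → 28 August 1997.
Clinical Review Extension: 1597 days claimed exceeds the 970-day cap, so +970 days → 24 April 2000.
Office Delay Adjustment: +368 days → 27 April 2001.
Interference Suspension Credit: +57 days → 23 June 2001.
Prosecution Delay Deduction: −191 days → 14 December 2000.

December 14, 2000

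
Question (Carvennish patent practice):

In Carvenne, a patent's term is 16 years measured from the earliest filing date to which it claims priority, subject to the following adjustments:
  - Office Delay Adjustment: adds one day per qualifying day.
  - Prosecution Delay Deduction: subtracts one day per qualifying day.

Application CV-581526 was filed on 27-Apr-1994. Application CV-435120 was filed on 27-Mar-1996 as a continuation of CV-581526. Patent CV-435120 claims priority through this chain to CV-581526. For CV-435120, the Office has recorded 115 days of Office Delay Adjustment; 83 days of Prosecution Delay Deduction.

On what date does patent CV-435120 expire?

May 29, 2010

Earliest priority filing: 27 April 1994.
Base term: 27 April 1994 + 16 years → 27 April 2010.
Office Delay Adjustment: +115 days → 20 August 2010.
Prosecution Delay Deduction: −83 days → 29 May 2010.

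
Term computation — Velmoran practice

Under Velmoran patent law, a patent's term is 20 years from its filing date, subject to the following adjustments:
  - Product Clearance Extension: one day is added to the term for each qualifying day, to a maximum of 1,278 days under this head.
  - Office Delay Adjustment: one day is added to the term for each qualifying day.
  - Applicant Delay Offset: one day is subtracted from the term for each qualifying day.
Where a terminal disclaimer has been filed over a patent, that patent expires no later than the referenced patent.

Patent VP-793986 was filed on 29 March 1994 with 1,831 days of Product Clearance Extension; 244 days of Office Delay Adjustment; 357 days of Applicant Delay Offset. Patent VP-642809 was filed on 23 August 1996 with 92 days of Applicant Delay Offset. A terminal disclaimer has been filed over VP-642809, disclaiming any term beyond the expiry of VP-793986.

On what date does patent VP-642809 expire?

May 23, 2016

Natural term of VP-642809:
  Base: filing + 20 years → 23 August 2016.
  Applicant Delay Offset: −92 days → 23 May 2016.
Expiry of referenced patent VP-793986:
  Base: filing + 20 years → 29 March 2014.
  Product Clearance Extension: 1831 days claimed exceeds the 1278-day cap, so +1278 days → 27 September 2017.
  Office Delay Adjustment: +244 days → 29 May 2018.
  Applicant Delay Offset: −357 days → 6 June 2017.
Terminal disclaimer: VP-642809 expires on the earlier of 23 May 2016 and 6 June 2017.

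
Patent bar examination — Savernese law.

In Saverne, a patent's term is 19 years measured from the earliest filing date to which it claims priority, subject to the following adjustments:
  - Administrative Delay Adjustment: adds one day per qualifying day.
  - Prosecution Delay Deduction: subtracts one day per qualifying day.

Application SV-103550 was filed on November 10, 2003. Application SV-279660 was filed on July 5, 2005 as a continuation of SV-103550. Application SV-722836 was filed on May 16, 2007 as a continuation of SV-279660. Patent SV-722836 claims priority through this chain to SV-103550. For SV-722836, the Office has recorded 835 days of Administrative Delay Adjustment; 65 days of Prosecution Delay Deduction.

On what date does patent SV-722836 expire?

Earliest priority filing: 10 November 2003.
Base term: 10 November 2003 + 19 years → 10 November 2022.
Administrative Delay Adjustment: +835 days → 22 February 2025.
Prosecution Delay Deduction: −65 days → 19 December 2024.

2024-12-19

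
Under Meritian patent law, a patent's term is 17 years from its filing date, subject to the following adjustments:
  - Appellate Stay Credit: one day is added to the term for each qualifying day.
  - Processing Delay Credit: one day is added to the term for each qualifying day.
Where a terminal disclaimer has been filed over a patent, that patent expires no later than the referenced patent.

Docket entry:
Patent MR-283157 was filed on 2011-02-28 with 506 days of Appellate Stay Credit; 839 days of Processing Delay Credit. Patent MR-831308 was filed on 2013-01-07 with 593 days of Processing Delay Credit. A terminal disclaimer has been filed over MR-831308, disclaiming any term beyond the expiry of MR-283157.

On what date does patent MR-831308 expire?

August 23, 2031

Natural term of MR-831308:
  Base: filing + 17 years → 7 January 2030.
  Processing Delay Credit: +593 days → 23 August 2031.
Expiry of referenced patent MR-283157:
  Base: filing + 17 years → 28 February 2028.
  Appellate Stay Credit: +506 days → 18 July 2029.
  Processing Delay Credit: +839 days → 4 November 2031.
Terminal disclaimer: MR-831308 expires on the earlier of 23 August 2031 and 4 November 2031.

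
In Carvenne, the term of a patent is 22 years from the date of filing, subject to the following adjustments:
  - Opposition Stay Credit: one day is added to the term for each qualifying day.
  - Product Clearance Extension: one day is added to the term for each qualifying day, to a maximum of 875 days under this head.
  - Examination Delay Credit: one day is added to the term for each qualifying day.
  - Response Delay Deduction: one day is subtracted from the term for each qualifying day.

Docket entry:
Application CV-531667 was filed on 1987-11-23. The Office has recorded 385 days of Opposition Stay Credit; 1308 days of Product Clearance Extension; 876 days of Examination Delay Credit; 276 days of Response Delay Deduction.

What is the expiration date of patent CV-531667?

2014-12-27

Base term: filing date + 22 years → 23 November 2009.
Opposition Stay Credit: +385 days → 13 December 2010.
Product Clearance Extension: 1308 days claimed exceeds the 875-day cap, so +875 days → 6 May 2013.
Examination Delay Credit: +876 days → 29 September 2015.
Response Delay Deduction: −276 days → 27 December 2014.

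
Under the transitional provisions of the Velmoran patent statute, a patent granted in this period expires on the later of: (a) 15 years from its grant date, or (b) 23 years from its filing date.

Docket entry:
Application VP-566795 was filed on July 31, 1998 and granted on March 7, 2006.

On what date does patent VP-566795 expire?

(a) grant + 15 years → 7 March 2021.
(b) filing + 23 years → 31 July 2021.
Later of the two: 31 July 2021.

2021-07-31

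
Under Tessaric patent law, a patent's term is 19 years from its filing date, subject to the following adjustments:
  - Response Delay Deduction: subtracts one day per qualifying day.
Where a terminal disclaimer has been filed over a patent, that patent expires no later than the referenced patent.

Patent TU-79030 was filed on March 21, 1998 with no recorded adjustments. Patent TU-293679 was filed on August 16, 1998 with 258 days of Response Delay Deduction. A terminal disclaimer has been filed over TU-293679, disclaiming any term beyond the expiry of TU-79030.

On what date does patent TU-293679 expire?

2016-12-01

Natural term of TU-293679:
  Base: filing + 19 years → 16 August 2017.
  Response Delay Deduction: −258 days → 1 December 2016.
Expiry of referenced patent TU-79030:
  Base: filing + 19 years → 21 March 2017.
Terminal disclaimer: TU-293679 expires on the earlier of 1 December 2016 and 21 March 2017.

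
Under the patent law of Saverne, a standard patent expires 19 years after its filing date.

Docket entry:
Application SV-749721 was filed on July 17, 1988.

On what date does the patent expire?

Filing date + 19 years → 17 July 2007.

July 17, 2007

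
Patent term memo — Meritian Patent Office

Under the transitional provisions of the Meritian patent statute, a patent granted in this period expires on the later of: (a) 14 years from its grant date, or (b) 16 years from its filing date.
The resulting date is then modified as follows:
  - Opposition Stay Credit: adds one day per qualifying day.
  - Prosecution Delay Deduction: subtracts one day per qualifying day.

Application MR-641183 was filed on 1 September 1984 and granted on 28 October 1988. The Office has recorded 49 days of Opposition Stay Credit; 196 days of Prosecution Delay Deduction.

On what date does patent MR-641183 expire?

(a) grant + 14 years → 28 October 2002.
(b) filing + 16 years → 1 September 2000.
Later of the two: 28 October 2002.
Opposition Stay Credit: +49 days → 16 December 2002.
Prosecution Delay Deduction: −196 days → 3 June 2002.

June 3, 2002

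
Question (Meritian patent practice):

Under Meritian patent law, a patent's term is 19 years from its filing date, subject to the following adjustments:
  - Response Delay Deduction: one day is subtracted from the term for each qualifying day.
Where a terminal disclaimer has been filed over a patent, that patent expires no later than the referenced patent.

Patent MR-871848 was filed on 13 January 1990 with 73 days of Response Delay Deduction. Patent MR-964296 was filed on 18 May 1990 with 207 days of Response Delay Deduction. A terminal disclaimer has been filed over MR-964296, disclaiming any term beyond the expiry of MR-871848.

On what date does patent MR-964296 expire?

Natural term of MR-964296:
  Base: filing + 19 years → 18 May 2009.
  Response Delay Deduction: −207 days → 23 October 2008.
Expiry of referenced patent MR-871848:
  Base: filing + 19 years → 13 January 2009.
  Response Delay Deduction: −73 days → 1 November 2008.
Terminal disclaimer: MR-964296 expires on the earlier of 23 October 2008 and 1 November 2008.

2008-10-23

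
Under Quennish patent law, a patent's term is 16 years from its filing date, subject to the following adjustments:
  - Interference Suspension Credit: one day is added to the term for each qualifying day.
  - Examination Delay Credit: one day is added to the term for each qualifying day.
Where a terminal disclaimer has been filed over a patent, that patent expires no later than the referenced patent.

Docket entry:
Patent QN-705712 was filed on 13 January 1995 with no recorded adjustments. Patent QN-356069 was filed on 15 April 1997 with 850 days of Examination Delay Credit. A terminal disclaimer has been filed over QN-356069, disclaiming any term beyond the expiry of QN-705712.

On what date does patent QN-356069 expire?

2011-01-13

Natural term of QN-356069:
  Base: filing + 16 years → 15 April 2013.
  Examination Delay Credit: +850 days → 13 August 2015.
Expiry of referenced patent QN-705712:
  Base: filing + 16 years → 13 January 2011.
Terminal disclaimer: QN-356069 expires on the earlier of 13 August 2015 and 13 January 2011.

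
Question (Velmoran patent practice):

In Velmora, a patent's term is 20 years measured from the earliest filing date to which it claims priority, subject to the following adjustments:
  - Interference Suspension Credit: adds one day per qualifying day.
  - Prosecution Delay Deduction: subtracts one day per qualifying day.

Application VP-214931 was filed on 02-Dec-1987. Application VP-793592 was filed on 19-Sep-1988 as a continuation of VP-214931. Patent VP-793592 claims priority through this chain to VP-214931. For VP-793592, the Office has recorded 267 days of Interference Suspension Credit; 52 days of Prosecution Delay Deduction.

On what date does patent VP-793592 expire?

2008-07-04

Earliest priority filing: 2 December 1987.
Base term: 2 December 1987 + 20 years → 2 December 2007.
Interference Suspension Credit: +267 days → 25 August 2008.
Prosecution Delay Deduction: −52 days → 4 July 2008.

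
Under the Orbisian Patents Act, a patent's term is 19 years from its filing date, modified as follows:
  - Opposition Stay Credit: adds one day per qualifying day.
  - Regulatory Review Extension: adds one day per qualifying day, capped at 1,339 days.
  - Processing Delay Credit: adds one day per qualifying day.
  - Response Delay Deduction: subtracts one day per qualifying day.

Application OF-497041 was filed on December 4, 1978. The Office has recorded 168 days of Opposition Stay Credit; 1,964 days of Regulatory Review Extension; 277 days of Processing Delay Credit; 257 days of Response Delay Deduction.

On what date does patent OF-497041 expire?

February 8, 2002

Base term: filing date + 19 years → 4 December 1997.
Opposition Stay Credit: +168 days → 21 May 1998.
Regulatory Review Extension: 1964 days claimed exceeds the 1339-day cap, so +1339 days → 19 January 2002.
Processing Delay Credit: +277 days → 23 October 2002.
Response Delay Deduction: −257 days → 8 February 2002.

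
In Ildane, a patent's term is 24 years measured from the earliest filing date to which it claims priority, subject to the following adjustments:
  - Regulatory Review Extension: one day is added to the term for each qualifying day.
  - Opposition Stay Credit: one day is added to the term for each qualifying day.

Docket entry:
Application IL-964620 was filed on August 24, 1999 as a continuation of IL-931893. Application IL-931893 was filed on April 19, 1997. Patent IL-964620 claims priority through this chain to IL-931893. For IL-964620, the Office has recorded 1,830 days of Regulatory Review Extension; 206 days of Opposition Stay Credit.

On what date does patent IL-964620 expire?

November 15, 2026

Earliest priority filing: 19 April 1997.
Base term: 19 April 1997 + 24 years → 19 April 2021.
Regulatory Review Extension: +1830 days → 23 April 2026.
Opposition Stay Credit: +206 days → 15 November 2026.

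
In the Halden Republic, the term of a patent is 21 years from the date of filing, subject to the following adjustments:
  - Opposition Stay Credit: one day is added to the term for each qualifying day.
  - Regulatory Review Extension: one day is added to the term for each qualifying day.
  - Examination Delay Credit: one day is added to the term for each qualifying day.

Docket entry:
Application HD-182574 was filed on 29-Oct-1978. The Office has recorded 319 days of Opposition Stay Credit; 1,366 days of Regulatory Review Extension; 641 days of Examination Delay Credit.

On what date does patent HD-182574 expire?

Base term: filing date + 21 years → 29 October 1999.
Opposition Stay Credit: +319 days → 12 September 2000.
Regulatory Review Extension: +1366 days → 9 June 2004.
Examination Delay Credit: +641 days → 12 March 2006.

2006-03-12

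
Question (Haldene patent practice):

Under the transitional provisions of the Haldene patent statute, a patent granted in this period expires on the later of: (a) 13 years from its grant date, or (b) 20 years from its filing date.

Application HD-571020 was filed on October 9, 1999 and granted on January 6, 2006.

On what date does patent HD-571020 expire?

(a) grant + 13 years → 6 January 2019.
(b) filing + 20 years → 9 October 2019.
Later of the two: 9 October 2019.

October 9, 2019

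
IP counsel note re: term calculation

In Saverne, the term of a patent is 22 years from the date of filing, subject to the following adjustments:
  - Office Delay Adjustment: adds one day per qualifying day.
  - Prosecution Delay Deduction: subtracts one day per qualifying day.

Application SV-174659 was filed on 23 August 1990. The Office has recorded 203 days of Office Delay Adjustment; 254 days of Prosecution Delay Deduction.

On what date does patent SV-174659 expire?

2012-07-03

Base term: filing date + 22 years → 23 August 2012.
Office Delay Adjustment: +203 days → 14 March 2013.
Prosecution Delay Deduction: −254 days → 3 July 2012.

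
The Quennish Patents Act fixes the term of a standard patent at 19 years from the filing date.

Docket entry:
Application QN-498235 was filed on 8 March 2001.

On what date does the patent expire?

March 8, 2020

Filing date + 19 years → 8 March 2020.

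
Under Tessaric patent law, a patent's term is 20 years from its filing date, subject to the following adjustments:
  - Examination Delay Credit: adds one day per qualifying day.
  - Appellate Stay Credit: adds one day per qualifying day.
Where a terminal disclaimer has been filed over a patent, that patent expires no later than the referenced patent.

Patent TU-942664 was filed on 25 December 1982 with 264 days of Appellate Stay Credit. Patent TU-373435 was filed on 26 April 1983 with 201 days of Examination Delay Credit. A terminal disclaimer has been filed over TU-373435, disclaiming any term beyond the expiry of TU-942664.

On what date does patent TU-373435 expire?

2003-09-15

Natural term of TU-373435:
  Base: filing + 20 years → 26 April 2003.
  Examination Delay Credit: +201 days → 13 November 2003.
Expiry of referenced patent TU-942664:
  Base: filing + 20 years → 25 December 2002.
  Appellate Stay Credit: +264 days → 15 September 2003.
Terminal disclaimer: TU-373435 expires on the earlier of 13 November 2003 and 15 September 2003.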